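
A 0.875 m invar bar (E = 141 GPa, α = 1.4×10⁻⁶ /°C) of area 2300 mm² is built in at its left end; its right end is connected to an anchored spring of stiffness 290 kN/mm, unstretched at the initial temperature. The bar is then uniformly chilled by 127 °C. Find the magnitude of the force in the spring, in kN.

If the spring were absent the bar would shorten by αΔT L = 1.4×10⁻⁶ × 127 × 875 = 0.1556 mm.
With a force P in the spring, the elastic change of the bar is PL/(AE) and that of the spring is P/k; compatibility requires their sum to equal δ_free.
P [ L/(AE) + 1/k ] = δ_free → P [ 875/(2300×141×10³) + 1/(290×10³) ] = 0.1556.
P = 0.1556 / 6.146×10⁻⁶ = 25310 N.

P ≈ 25.3 kN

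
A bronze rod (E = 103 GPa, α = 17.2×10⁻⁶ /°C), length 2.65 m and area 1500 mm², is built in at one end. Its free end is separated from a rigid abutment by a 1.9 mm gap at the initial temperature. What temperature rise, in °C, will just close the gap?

ΔT ≈ 41.7 °C

The gap closes when αΔT L = 1.9 mm, since the rod is still unstressed at that instant.
ΔT = 1.9 / (17.2×10⁻⁶ × 2650) = 41.68 °C.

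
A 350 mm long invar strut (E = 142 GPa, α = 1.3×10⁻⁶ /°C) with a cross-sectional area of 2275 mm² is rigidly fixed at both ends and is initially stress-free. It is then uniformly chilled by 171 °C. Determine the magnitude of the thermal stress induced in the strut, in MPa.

The supports are rigid, so the total axial strain is zero. The restrained thermal strain is ε = αΔT = 1.3×10⁻⁶ × 171 = 222.3×10⁻⁶.
The stress required to suppress this strain is σ = Eε = 142×10³ × 222.3×10⁻⁶ = 31.57 MPa, tensile since the strut is trying to contract.

σ ≈ 31.6 MPa (tensile)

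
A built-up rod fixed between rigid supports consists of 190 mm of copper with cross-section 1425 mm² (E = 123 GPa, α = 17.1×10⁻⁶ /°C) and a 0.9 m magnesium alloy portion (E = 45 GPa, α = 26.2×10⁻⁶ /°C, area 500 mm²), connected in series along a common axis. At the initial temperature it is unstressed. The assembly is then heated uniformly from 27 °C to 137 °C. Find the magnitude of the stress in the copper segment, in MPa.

σ ≈ 50.4 MPa (compressive)

With the walls removed the bar would change length by δ_free = Σ αᵢΔT Lᵢ = 17.1×10⁻⁶×110×190 + 26.2×10⁻⁶×110×900 = 2.951 mm.
The rigid supports impose zero overall length change; the single axial force P common to all segments must satisfy P Σ Lᵢ/(AᵢEᵢ) = δ_free.
The series flexibility is Σ Lᵢ/(AᵢEᵢ) = 190/(1425×123×10³) + 900/(500×45×10³) = 4.108×10⁻⁵ mm/N.
So P = 2.951 / 4.108×10⁻⁵ = 71.83 kN, compressive.
σ_{copper} = P / A = 71830 / 1425 = 50.41 MPa.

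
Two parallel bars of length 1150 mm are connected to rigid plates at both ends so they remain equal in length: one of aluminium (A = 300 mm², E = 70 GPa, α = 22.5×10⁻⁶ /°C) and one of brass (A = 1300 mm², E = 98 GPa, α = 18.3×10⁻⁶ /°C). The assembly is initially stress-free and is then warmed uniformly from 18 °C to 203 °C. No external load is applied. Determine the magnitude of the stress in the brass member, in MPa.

σ ≈ 10.8 MPa (tensile)

Equilibrium of a rigid end plate with no external load gives equal and opposite internal forces ±P in the two members. Since α_{aluminium} > α_{brass}, heating drives the aluminium into compression and the brass into tension.
Compatibility of the two members (thermal + elastic change equal): (α₁ − α₂)ΔT = P·[1/(A₁E₁) + 1/(A₂E₂)].
|α₁ − α₂|·ΔT = 4.2×10⁻⁶ × 185 = 0.000777.
1/(A₁E₁) + 1/(A₂E₂) = 1/(300×70×10³) + 1/(1300×98×10³) = 5.547×10⁻⁸ N⁻¹.
So P = 0.000777 / 5.547×10⁻⁸ = 14.01 kN.
σ_{brass} = P/A₂ = 14010/1300 = 10.78 MPa, tensile.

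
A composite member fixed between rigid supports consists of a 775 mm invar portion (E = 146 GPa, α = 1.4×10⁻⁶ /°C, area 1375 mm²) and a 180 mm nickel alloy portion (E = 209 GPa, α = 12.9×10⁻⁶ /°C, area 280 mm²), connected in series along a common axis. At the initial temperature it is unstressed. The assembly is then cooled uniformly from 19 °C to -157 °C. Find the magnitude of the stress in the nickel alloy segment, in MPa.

σ ≈ 309 MPa (tensile)

Free thermal contraction of the whole bar: Σ αᵢΔT Lᵢ = 1.4×10⁻⁶×176×775 + 12.9×10⁻⁶×176×180 = 0.5996 mm.
Since the ends are fixed, an axial force P builds up, equal in every segment, with P · Σ Lᵢ/(AᵢEᵢ) = δ_free.
Σ Lᵢ/(AᵢEᵢ) = 775/(1375×146×10³) + 180/(280×209×10³) = 6.936×10⁻⁶ mm/N.
Hence P = δ_free / Σ(L/AE) = 0.5996/6.936×10⁻⁶ = 86.45 kN (tensile).
σ_{nickel alloy} = P / A = 86450 / 280 = 308.7 MPa.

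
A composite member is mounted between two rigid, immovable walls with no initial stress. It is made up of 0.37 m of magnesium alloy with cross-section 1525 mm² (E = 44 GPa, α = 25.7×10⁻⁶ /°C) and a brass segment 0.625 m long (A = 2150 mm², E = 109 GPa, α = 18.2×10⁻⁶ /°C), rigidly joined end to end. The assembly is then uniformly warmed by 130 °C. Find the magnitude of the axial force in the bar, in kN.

If the supports were absent, the total length change would be Σ αᵢΔT Lᵢ = 25.7×10⁻⁶×130×370 + 18.2×10⁻⁶×130×625 = 2.715 mm.
Since the ends are fixed, an axial force P builds up, equal in every segment, with P · Σ Lᵢ/(AᵢEᵢ) = δ_free.
The series flexibility is Σ Lᵢ/(AᵢEᵢ) = 370/(1525×44×10³) + 625/(2150×109×10³) = 8.181×10⁻⁶ mm/N.
Hence P = δ_free / Σ(L/AE) = 2.715/8.181×10⁻⁶ = 331.9 kN (compressive).

P ≈ 332 kN (compressive)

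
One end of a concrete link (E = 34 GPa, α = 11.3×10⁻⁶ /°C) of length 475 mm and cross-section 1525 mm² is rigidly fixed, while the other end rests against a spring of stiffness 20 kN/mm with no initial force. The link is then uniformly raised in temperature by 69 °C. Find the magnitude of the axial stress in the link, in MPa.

If the spring were absent the link would lengthen by αΔT L = 11.3×10⁻⁶ × 69 × 475 = 0.3704 mm.
With a force P in the spring, the elastic change of the link is PL/(AE) and that of the spring is P/k; compatibility requires their sum to equal δ_free.
P [ L/(AE) + 1/k ] = δ_free → P [ 475/(1525×34×10³) + 1/(20×10³) ] = 0.3704.
P = 0.3704 / 5.916×10⁻⁵ = 6260 N.
σ = P/A = 6260/1525 = 4.105 MPa.

σ ≈ 4.11 MPa (compressive)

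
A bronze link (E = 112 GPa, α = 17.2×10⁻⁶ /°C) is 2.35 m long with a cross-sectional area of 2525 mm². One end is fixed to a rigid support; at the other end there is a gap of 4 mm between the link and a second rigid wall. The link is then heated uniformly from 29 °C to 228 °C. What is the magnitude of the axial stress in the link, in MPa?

Free thermal elongation = αΔT L = 17.2×10⁻⁶ × 199 × 2350 = 8.044 mm.
This exceeds the 4 mm gap, so the wall pushes back. The portion of expansion that must be recovered elastically is δ_free − gap = 8.044 − 4 = 4.044 mm.
Compatibility: PL/(AE) = 4.044 mm, so σ = P/A = E × (4.044/2350) = 192.7 MPa.

σ ≈ 193 MPa (compressive)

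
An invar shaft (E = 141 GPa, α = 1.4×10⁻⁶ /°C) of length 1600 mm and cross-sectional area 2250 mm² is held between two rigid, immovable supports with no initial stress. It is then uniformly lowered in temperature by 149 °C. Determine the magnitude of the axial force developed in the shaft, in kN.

Full restraint means ε = 0, so the stress is σ = EαΔT = 141×10³ × 1.4×10⁻⁶ × 149 = 29.41 MPa.
Then P = σA = 29.41 × 2250 mm² = 66.18 kN, tensile.

P ≈ 66.2 kN (tensile)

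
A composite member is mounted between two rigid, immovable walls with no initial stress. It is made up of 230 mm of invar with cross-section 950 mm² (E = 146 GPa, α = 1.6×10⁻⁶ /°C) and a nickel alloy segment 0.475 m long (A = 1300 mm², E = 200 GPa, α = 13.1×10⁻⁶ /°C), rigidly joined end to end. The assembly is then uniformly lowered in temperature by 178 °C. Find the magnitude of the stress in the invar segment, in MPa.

σ ≈ 354 MPa (tensile)

If the supports were absent, the total length change would be Σ αᵢΔT Lᵢ = 1.6×10⁻⁶×178×230 + 13.1×10⁻⁶×178×475 = 1.173 mm.
The rigid supports impose zero overall length change; the single axial force P common to all segments must satisfy P Σ Lᵢ/(AᵢEᵢ) = δ_free.
Σ Lᵢ/(AᵢEᵢ) = 230/(950×146×10³) + 475/(1300×200×10³) = 3.485×10⁻⁶ mm/N.
P = 1.173 / 3.485×10⁻⁶ = 336600 N = 336.6 kN, tensile.
σ_{invar} = P / A = 336600 / 950 = 354.3 MPa.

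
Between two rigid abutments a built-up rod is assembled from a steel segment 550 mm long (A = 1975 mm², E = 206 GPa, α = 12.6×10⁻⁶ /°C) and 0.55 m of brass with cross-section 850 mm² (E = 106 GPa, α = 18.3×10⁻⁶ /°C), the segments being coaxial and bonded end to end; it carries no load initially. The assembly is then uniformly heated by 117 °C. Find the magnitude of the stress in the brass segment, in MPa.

σ ≈ 314 MPa (compressive)

With the walls removed the bar would change length by δ_free = Σ αᵢΔT Lᵢ = 12.6×10⁻⁶×117×550 + 18.3×10⁻⁶×117×550 = 1.988 mm.
The walls prevent any net length change, so an axial force P (same in every segment) develops. Compatibility: P · Σ Lᵢ/(AᵢEᵢ) = δ_free.
Σ Lᵢ/(AᵢEᵢ) = 550/(1975×206×10³) + 550/(850×106×10³) = 7.456×10⁻⁶ mm/N.
So P = 1.988 / 7.456×10⁻⁶ = 266.7 kN, compressive.
σ_{brass} = P / A = 266700 / 850 = 313.7 MPa.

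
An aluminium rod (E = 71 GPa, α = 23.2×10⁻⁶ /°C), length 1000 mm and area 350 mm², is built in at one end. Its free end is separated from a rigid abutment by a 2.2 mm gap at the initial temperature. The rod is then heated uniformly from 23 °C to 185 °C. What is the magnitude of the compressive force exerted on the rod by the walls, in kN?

Free thermal elongation = αΔT L = 23.2×10⁻⁶ × 162 × 1000 = 3.758 mm.
This exceeds the 2.2 mm gap, so the wall pushes back. The portion of expansion that must be recovered elastically is δ_free − gap = 3.758 − 2.2 = 1.558 mm.
So σ = E(δ_free − g)/L = 71×10³ × 1.558/1000 = 110.6 MPa.
Force on the wall = σA = 110.6 × 350 mm² = 38.73 kN.

P ≈ 38.7 kN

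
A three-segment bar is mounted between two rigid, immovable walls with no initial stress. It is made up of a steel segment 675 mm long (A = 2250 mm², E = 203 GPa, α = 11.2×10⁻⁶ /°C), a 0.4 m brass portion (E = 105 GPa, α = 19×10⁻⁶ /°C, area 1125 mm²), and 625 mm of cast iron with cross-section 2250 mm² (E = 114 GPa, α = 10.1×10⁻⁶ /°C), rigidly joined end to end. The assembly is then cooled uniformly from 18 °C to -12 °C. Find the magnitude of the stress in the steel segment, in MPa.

If the supports were absent, the total length change would be Σ αᵢΔT Lᵢ = 11.2×10⁻⁶×30×675 + 19×10⁻⁶×30×400 + 10.1×10⁻⁶×30×625 = 0.6442 mm.
The walls prevent any net length change, so an axial force P (same in every segment) develops. Compatibility: P · Σ Lᵢ/(AᵢEᵢ) = δ_free.
Σ Lᵢ/(AᵢEᵢ) = 675/(2250×203×10³) + 400/(1125×105×10³) + 625/(2250×114×10³) = 7.301×10⁻⁶ mm/N.
Hence P = δ_free / Σ(L/AE) = 0.6442/7.301×10⁻⁶ = 88.23 kN (tensile).
σ_{steel} = P / A = 88230 / 2250 = 39.22 MPa.

σ ≈ 39.2 MPa (tensile)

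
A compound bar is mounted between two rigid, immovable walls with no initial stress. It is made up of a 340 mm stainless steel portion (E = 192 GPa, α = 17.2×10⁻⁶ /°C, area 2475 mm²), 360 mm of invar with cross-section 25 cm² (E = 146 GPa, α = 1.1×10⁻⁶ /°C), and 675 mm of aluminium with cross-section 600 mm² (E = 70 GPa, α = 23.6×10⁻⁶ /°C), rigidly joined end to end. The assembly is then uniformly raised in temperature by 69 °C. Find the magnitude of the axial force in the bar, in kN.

With the walls removed the bar would change length by δ_free = Σ αᵢΔT Lᵢ = 17.2×10⁻⁶×69×340 + 1.1×10⁻⁶×69×360 + 23.6×10⁻⁶×69×675 = 1.53 mm.
The walls prevent any net length change, so an axial force P (same in every segment) develops. Compatibility: P · Σ Lᵢ/(AᵢEᵢ) = δ_free.
The series flexibility is Σ Lᵢ/(AᵢEᵢ) = 340/(2475×192×10³) + 360/(2500×146×10³) + 675/(600×70×10³) = 1.777×10⁻⁵ mm/N.
P = 1.53 / 1.777×10⁻⁵ = 86080 N = 86.08 kN, compressive.

P ≈ 86.1 kN (compressive)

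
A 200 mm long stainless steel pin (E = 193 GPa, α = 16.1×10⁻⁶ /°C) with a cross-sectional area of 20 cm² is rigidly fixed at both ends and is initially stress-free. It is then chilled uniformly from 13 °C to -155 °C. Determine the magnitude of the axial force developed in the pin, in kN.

P ≈ 1040 kN (tensile)

With zero net strain, σ = E·αΔT = 193 GPa × 16.1×10⁻⁶ × 168 = 522 MPa.
Then P = σA = 522 × 2000 mm² = 1044 kN, tensile.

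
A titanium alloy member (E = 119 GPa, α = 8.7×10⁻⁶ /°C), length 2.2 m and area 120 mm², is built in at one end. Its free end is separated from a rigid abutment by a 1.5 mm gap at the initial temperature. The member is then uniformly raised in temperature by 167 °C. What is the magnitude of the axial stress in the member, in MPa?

If the wall were absent the member would grow by αΔT L = 8.7×10⁻⁶ × 167 × 2200 = 3.196 mm.
The gap closes (δ_free > 1.5 mm) and the wall then resists a further 3.196 − 1.5 = 1.696 mm of expansion.
That suppressed elongation corresponds to σ = E·Δ/L = 119×10³ × 1.696/2200 = 91.76 MPa.

σ ≈ 91.8 MPa (compressive)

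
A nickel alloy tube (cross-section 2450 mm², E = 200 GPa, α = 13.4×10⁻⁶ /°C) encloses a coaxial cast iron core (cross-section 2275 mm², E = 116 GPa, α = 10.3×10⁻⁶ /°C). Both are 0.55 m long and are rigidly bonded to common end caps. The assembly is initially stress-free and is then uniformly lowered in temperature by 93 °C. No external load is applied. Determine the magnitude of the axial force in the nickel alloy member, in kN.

P ≈ 49.5 kN (tensile in the nickel alloy)

The nickel alloy has the larger α, so on cooling it would change length more than the cast iron if both were free. The rigid plates force a common final length, so the nickel alloy is put into tension and the cast iron into compression, with equal and opposite forces P (no external load).
Equating the net (thermal + elastic) strains gives |α₁ − α₂|·ΔT = P·[1/(A₁E₁) + 1/(A₂E₂)].
|α₁ − α₂|·ΔT = 3.1×10⁻⁶ × 93 = 0.0002883.
1/(A₁E₁) + 1/(A₂E₂) = 1/(2450×200×10³) + 1/(2275×116×10³) = 5.83×10⁻⁹ N⁻¹.
P = 0.0002883 / 5.83×10⁻⁹ = 49450 N = 49.45 kN.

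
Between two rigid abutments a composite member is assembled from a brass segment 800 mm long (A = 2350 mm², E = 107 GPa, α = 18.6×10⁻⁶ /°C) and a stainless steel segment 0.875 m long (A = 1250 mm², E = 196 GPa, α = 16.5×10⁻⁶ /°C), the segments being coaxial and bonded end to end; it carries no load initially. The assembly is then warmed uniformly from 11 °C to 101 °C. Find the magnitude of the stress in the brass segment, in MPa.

σ ≈ 166 MPa (compressive)

With the walls removed the bar would change length by δ_free = Σ αᵢΔT Lᵢ = 18.6×10⁻⁶×90×800 + 16.5×10⁻⁶×90×875 = 2.639 mm.
Since the ends are fixed, an axial force P builds up, equal in every segment, with P · Σ Lᵢ/(AᵢEᵢ) = δ_free.
The series flexibility is Σ Lᵢ/(AᵢEᵢ) = 800/(2350×107×10³) + 875/(1250×196×10³) = 6.753×10⁻⁶ mm/N.
So P = 2.639 / 6.753×10⁻⁶ = 390.7 kN, compressive.
σ_{brass} = P / A = 390700 / 2350 = 166.3 MPa.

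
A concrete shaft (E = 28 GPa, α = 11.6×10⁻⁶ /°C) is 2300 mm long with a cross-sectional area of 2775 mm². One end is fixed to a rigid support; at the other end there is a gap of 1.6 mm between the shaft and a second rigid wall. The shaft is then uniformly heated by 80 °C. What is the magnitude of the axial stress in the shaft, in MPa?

Unrestrained expansion: δ_free = αΔT L = 11.6×10⁻⁶ × 80 × 2300 = 2.134 mm.
The gap closes (δ_free > 1.6 mm) and the wall then resists a further 2.134 − 1.6 = 0.5344 mm of expansion.
So σ = E(δ_free − g)/L = 28×10³ × 0.5344/2300 = 6.506 MPa.

σ ≈ 6.51 MPa (compressive)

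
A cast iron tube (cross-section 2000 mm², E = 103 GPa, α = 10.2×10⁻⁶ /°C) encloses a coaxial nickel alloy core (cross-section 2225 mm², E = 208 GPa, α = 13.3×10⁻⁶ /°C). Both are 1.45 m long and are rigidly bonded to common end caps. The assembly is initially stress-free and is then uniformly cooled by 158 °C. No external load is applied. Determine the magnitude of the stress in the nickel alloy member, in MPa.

σ ≈ 31.4 MPa (tensile)

Both members must finish at the same length. With the larger α, the nickel alloy tends to over-contract; the plates restrain it, putting the nickel alloy in tension and the cast iron in compression. With no external load the two internal forces are equal and opposite, magnitude P.
Setting the final lengths equal and cancelling L: (α₁ − α₂)ΔT = P/(A₁E₁) + P/(A₂E₂).
|α₁ − α₂|·ΔT = 3.1×10⁻⁶ × 158 = 0.0004898.
1/(A₁E₁) + 1/(A₂E₂) = 1/(2000×103×10³) + 1/(2225×208×10³) = 7.015×10⁻⁹ N⁻¹.
So P = 0.0004898 / 7.015×10⁻⁹ = 69.82 kN.
σ_{nickel alloy} = P/A₂ = 69820/2225 = 31.38 MPa, tensile.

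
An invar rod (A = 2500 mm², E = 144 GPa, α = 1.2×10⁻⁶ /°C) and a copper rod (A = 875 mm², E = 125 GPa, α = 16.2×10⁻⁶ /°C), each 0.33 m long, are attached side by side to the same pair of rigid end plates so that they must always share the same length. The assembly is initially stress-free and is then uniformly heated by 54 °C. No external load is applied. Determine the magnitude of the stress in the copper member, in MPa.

σ ≈ 77.7 MPa (compressive)

The copper has the larger α, so on heating it would change length more than the invar if both were free. The rigid plates force a common final length, so the copper is put into compression and the invar into tension, with equal and opposite forces P (no external load).
Setting the final lengths equal and cancelling L: (α₁ − α₂)ΔT = P/(A₁E₁) + P/(A₂E₂).
|α₁ − α₂|·ΔT = 15×10⁻⁶ × 54 = 0.00081.
1/(A₁E₁) + 1/(A₂E₂) = 1/(2500×144×10³) + 1/(875×125×10³) = 1.192×10⁻⁸ N⁻¹.
So P = 0.00081 / 1.192×10⁻⁸ = 67.95 kN.
σ_{copper} = P/A₂ = 67950/875 = 77.66 MPa, compressive.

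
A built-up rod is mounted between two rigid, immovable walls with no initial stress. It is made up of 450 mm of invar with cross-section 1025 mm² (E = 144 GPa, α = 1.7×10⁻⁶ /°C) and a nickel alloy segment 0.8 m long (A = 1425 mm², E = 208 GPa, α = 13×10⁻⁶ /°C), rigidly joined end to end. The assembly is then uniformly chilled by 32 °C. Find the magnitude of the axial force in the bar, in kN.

Free thermal contraction of the whole bar: Σ αᵢΔT Lᵢ = 1.7×10⁻⁶×32×450 + 13×10⁻⁶×32×800 = 0.3573 mm.
The walls prevent any net length change, so an axial force P (same in every segment) develops. Compatibility: P · Σ Lᵢ/(AᵢEᵢ) = δ_free.
Σ Lᵢ/(AᵢEᵢ) = 450/(1025×144×10³) + 800/(1425×208×10³) = 5.748×10⁻⁶ mm/N.
P = 0.3573 / 5.748×10⁻⁶ = 62160 N = 62.16 kN, tensile.

P ≈ 62.2 kN (tensile)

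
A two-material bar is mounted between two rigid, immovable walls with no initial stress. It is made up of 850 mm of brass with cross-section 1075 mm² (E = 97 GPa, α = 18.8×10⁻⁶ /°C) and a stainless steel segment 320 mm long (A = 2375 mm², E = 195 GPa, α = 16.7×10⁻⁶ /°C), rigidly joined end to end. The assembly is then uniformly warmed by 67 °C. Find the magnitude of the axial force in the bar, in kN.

P ≈ 162 kN (compressive)

If the supports were absent, the total length change would be Σ αᵢΔT Lᵢ = 18.8×10⁻⁶×67×850 + 16.7×10⁻⁶×67×320 = 1.429 mm.
The walls prevent any net length change, so an axial force P (same in every segment) develops. Compatibility: P · Σ Lᵢ/(AᵢEᵢ) = δ_free.
Σ Lᵢ/(AᵢEᵢ) = 850/(1075×97×10³) + 320/(2375×195×10³) = 8.842×10⁻⁶ mm/N.
Hence P = δ_free / Σ(L/AE) = 1.429/8.842×10⁻⁶ = 161.6 kN (compressive).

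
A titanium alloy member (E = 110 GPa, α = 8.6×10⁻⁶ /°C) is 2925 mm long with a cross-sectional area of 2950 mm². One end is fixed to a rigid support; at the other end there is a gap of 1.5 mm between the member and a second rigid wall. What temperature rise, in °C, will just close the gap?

ΔT ≈ 59.6 °C

The gap closes when αΔT L = 1.5 mm, since the member is still unstressed at that instant.
ΔT = 1.5 / (8.6×10⁻⁶ × 2925) = 59.63 °C.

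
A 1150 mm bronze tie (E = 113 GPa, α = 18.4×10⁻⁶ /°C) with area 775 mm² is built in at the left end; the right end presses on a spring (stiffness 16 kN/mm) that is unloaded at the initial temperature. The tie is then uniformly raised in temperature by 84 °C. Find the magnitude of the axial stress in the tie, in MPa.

σ ≈ 30.3 MPa (compressive)

The unrestrained thermal change is αΔT L = 18.4×10⁻⁶ × 84 × 1150 = 1.777 mm.
Let P be the compressive force at the spring. The tie shortens elastically by PL/(AE) and the spring compresses by P/k; together these equal δ_free.
P [ L/(AE) + 1/k ] = δ_free → P [ 1150/(775×113×10³) + 1/(16×10³) ] = 1.777.
P = 1.777 / 7.563×10⁻⁵ = 23500 N.
σ = P/A = 23500/775 = 30.32 MPa.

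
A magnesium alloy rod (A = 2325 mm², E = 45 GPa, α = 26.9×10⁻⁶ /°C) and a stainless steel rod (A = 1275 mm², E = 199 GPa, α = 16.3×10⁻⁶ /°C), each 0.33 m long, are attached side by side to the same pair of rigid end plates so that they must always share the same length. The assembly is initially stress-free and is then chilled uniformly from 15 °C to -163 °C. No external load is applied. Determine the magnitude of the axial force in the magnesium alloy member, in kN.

P ≈ 140 kN (tensile in the magnesium alloy)

Equilibrium of a rigid end plate with no external load gives equal and opposite internal forces ±P in the two members. Since α_{magnesium alloy} > α_{stainless steel}, cooling drives the magnesium alloy into tension and the stainless steel into compression.
Compatibility of the two members (thermal + elastic change equal): (α₁ − α₂)ΔT = P·[1/(A₁E₁) + 1/(A₂E₂)].
|α₁ − α₂|·ΔT = 10.6×10⁻⁶ × 178 = 0.001887.
1/(A₁E₁) + 1/(A₂E₂) = 1/(2325×45×10³) + 1/(1275×199×10³) = 1.35×10⁻⁸ N⁻¹.
P = 0.001887 / 1.35×10⁻⁸ = 139800 N = 139.8 kN.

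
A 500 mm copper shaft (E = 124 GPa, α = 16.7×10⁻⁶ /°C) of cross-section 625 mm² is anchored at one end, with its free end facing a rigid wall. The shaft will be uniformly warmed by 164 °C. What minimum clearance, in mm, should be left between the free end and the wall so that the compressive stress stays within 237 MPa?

With no wall the shaft would lengthen by αΔT L = 16.7×10⁻⁶ × 164 × 500 = 1.369 mm.
A stress of 237 MPa corresponds to the wall pushing the shaft back by σL/E = 237×500/(124×10³) = 0.9556 mm.
So the gap has to take up the difference, g_min = δ_free − σL/E = 1.369 − 0.9556 = 0.4138 mm.

g ≈ 0.414 mm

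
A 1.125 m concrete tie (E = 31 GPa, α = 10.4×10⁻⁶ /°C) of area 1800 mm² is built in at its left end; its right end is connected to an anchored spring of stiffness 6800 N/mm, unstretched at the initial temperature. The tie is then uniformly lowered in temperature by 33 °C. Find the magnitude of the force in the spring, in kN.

P ≈ 2.31 kN

If the spring were absent the tie would shorten by αΔT L = 10.4×10⁻⁶ × 33 × 1125 = 0.3861 mm.
With a force P in the spring, the elastic change of the tie is PL/(AE) and that of the spring is P/k; compatibility requires their sum to equal δ_free.
So P = δ_free / [L/(AE) + 1/k] = 0.3861 / [ 1125/(1800×31×10³) + 1/(6800) ].
P = 0.3861 / 0.0001672 = 2309 N.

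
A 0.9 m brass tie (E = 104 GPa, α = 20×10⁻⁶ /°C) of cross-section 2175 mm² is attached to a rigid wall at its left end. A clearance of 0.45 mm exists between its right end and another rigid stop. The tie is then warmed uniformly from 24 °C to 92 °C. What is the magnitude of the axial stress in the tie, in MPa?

Unrestrained expansion: δ_free = αΔT L = 20×10⁻⁶ × 68 × 900 = 1.224 mm.
After closing the 0.45 mm clearance, 1.224 − 0.45 = 0.774 mm of expansion remains to be suppressed by the wall.
Compatibility: PL/(AE) = 0.774 mm, so σ = P/A = E × (0.774/900) = 89.44 MPa.

σ ≈ 89.4 MPa (compressive)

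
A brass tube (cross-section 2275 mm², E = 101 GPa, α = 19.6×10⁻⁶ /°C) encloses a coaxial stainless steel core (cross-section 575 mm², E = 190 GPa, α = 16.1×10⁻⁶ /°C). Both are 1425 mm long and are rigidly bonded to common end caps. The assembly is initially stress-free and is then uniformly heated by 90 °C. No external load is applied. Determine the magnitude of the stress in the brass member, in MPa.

σ ≈ 10.3 MPa (compressive)

The brass has the larger α, so on heating it would change length more than the stainless steel if both were free. The rigid plates force a common final length, so the brass is put into compression and the stainless steel into tension, with equal and opposite forces P (no external load).
Setting the final lengths equal and cancelling L: (α₁ − α₂)ΔT = P/(A₁E₁) + P/(A₂E₂).
|α₁ − α₂|·ΔT = 3.5×10⁻⁶ × 90 = 0.000315.
1/(A₁E₁) + 1/(A₂E₂) = 1/(2275×101×10³) + 1/(575×190×10³) = 1.351×10⁻⁸ N⁻¹.
So P = 0.000315 / 1.351×10⁻⁸ = 23.32 kN.
σ_{brass} = P/A₁ = 23320/2275 = 10.25 MPa, compressive.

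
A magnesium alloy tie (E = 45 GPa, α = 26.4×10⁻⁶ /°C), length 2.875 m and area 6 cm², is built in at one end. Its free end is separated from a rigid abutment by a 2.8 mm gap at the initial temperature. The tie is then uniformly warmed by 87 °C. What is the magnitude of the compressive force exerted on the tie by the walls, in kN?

P ≈ 35.7 kN

Unrestrained expansion: δ_free = αΔT L = 26.4×10⁻⁶ × 87 × 2875 = 6.603 mm.
This exceeds the 2.8 mm gap, so the wall pushes back. The portion of expansion that must be recovered elastically is δ_free − gap = 6.603 − 2.8 = 3.803 mm.
Compatibility: PL/(AE) = 3.803 mm, so σ = P/A = E × (3.803/2875) = 59.53 MPa.
P = σA = 59.53 × 600 = 35.72 kN.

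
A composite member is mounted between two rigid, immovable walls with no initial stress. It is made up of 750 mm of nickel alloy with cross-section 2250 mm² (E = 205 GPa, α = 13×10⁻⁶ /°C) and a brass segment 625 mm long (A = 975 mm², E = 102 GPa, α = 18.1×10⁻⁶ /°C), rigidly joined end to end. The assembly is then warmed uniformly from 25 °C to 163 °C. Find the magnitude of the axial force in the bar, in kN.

P ≈ 367 kN (compressive)

With the walls removed the bar would change length by δ_free = Σ αᵢΔT Lᵢ = 13×10⁻⁶×138×750 + 18.1×10⁻⁶×138×625 = 2.907 mm.
Since the ends are fixed, an axial force P builds up, equal in every segment, with P · Σ Lᵢ/(AᵢEᵢ) = δ_free.
The series flexibility is Σ Lᵢ/(AᵢEᵢ) = 750/(2250×205×10³) + 625/(975×102×10³) = 7.911×10⁻⁶ mm/N.
So P = 2.907 / 7.911×10⁻⁶ = 367.4 kN, compressive.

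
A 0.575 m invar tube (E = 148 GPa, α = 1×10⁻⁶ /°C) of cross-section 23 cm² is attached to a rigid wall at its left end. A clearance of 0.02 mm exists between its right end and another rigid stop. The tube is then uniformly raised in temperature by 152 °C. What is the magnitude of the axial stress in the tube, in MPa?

σ ≈ 17.3 MPa (compressive)

Free thermal elongation = αΔT L = 1×10⁻⁶ × 152 × 575 = 0.0874 mm.
This exceeds the 0.02 mm gap, so the wall pushes back. The portion of expansion that must be recovered elastically is δ_free − gap = 0.0874 − 0.02 = 0.0674 mm.
So σ = E(δ_free − g)/L = 148×10³ × 0.0674/575 = 17.35 MPa.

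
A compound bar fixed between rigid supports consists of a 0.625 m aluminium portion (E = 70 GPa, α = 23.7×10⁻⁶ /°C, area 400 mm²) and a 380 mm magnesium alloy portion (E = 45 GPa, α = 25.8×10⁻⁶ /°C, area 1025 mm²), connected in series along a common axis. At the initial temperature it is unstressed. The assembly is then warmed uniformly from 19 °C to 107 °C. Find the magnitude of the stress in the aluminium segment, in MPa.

σ ≈ 177 MPa (compressive)

With the walls removed the bar would change length by δ_free = Σ αᵢΔT Lᵢ = 23.7×10⁻⁶×88×625 + 25.8×10⁻⁶×88×380 = 2.166 mm.
The rigid supports impose zero overall length change; the single axial force P common to all segments must satisfy P Σ Lᵢ/(AᵢEᵢ) = δ_free.
Σ Lᵢ/(AᵢEᵢ) = 625/(400×70×10³) + 380/(1025×45×10³) = 3.056×10⁻⁵ mm/N.
Hence P = δ_free / Σ(L/AE) = 2.166/3.056×10⁻⁵ = 70.89 kN (compressive).
σ_{aluminium} = P / A = 70890 / 400 = 177.2 MPa.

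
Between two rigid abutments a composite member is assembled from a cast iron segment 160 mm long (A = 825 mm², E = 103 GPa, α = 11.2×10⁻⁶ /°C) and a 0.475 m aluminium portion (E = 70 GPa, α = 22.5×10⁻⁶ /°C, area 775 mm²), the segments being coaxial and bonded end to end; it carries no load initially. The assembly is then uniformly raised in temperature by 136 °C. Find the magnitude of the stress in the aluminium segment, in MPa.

If the supports were absent, the total length change would be Σ αᵢΔT Lᵢ = 11.2×10⁻⁶×136×160 + 22.5×10⁻⁶×136×475 = 1.697 mm.
The walls prevent any net length change, so an axial force P (same in every segment) develops. Compatibility: P · Σ Lᵢ/(AᵢEᵢ) = δ_free.
Σ Lᵢ/(AᵢEᵢ) = 160/(825×103×10³) + 475/(775×70×10³) = 1.064×10⁻⁵ mm/N.
Hence P = δ_free / Σ(L/AE) = 1.697/1.064×10⁻⁵ = 159.5 kN (compressive).
σ_{aluminium} = P / A = 159500 / 775 = 205.8 MPa.

σ ≈ 206 MPa (compressive)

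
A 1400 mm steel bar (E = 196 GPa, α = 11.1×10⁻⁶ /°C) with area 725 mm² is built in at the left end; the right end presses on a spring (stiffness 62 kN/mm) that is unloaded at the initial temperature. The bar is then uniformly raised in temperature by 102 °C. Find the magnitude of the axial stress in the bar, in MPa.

The unrestrained thermal change is αΔT L = 11.1×10⁻⁶ × 102 × 1400 = 1.585 mm.
Let P be the compressive force at the spring. The bar shortens elastically by PL/(AE) and the spring compresses by P/k; together these equal δ_free.
So P = δ_free / [L/(AE) + 1/k] = 1.585 / [ 1400/(725×196×10³) + 1/(62×10³) ].
P = 1.585 / 2.598×10⁻⁵ = 61010 N.
σ = P/A = 61010/725 = 84.15 MPa.

σ ≈ 84.1 MPa (compressive)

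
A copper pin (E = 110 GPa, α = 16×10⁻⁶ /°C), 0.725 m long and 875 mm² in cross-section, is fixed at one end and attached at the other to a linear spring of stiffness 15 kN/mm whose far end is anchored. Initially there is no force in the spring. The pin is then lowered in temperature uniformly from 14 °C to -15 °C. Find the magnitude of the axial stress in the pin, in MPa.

If the spring were absent the pin would shorten by αΔT L = 16×10⁻⁶ × 29 × 725 = 0.3364 mm.
With a force P in the spring, the elastic change of the pin is PL/(AE) and that of the spring is P/k; compatibility requires their sum to equal δ_free.
P [ L/(AE) + 1/k ] = δ_free → P [ 725/(875×110×10³) + 1/(15×10³) ] = 0.3364.
P = 0.3364 / 7.42×10⁻⁵ = 4534 N.
σ = P/A = 4534/875 = 5.181 MPa.

σ ≈ 5.18 MPa (tensile)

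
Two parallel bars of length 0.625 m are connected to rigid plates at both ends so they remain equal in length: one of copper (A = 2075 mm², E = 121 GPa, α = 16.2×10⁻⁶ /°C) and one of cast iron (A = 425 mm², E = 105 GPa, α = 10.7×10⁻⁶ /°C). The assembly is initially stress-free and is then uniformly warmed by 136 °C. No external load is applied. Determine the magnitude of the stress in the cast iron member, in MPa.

Both members must finish at the same length. With the larger α, the copper tends to over-expand; the plates restrain it, putting the copper in compression and the cast iron in tension. With no external load the two internal forces are equal and opposite, magnitude P.
Compatibility of the two members (thermal + elastic change equal): (α₁ − α₂)ΔT = P·[1/(A₁E₁) + 1/(A₂E₂)].
|α₁ − α₂|·ΔT = 5.5×10⁻⁶ × 136 = 0.000748.
1/(A₁E₁) + 1/(A₂E₂) = 1/(2075×121×10³) + 1/(425×105×10³) = 2.639×10⁻⁸ N⁻¹.
So P = 0.000748 / 2.639×10⁻⁸ = 28.34 kN.
σ_{cast iron} = P/A₂ = 28340/425 = 66.69 MPa, tensile.

σ ≈ 66.7 MPa (tensile)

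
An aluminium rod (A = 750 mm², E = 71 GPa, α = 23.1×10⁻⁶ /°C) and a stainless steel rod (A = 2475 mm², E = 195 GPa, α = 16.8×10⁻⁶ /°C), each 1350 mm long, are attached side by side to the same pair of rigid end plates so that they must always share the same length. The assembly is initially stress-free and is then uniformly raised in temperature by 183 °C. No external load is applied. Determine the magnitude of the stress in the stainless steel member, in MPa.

σ ≈ 22.3 MPa (tensile)

The aluminium has the larger α, so on heating it would change length more than the stainless steel if both were free. The rigid plates force a common final length, so the aluminium is put into compression and the stainless steel into tension, with equal and opposite forces P (no external load).
Compatibility of the two members (thermal + elastic change equal): (α₁ − α₂)ΔT = P·[1/(A₁E₁) + 1/(A₂E₂)].
|α₁ − α₂|·ΔT = 6.3×10⁻⁶ × 183 = 0.001153.
1/(A₁E₁) + 1/(A₂E₂) = 1/(750×71×10³) + 1/(2475×195×10³) = 2.085×10⁻⁸ N⁻¹.
P = 0.001153 / 2.085×10⁻⁸ = 55290 N = 55.29 kN.
σ_{stainless steel} = P/A₂ = 55290/2475 = 22.34 MPa, tensile.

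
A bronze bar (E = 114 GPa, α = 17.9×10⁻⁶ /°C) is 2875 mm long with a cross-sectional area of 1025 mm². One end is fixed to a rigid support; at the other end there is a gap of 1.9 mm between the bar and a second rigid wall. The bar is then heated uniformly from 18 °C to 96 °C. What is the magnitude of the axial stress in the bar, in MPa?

σ ≈ 83.8 MPa (compressive)

Free thermal elongation = αΔT L = 17.9×10⁻⁶ × 78 × 2875 = 4.014 mm.
After closing the 1.9 mm clearance, 4.014 − 1.9 = 2.114 mm of expansion remains to be suppressed by the wall.
Compatibility: PL/(AE) = 2.114 mm, so σ = P/A = E × (2.114/2875) = 83.83 MPa.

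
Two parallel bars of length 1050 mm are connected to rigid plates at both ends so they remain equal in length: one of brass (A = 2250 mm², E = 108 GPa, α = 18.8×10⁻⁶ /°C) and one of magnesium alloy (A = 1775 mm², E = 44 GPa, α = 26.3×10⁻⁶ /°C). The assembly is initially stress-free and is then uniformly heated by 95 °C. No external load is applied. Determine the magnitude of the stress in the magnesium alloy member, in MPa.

Equilibrium of a rigid end plate with no external load gives equal and opposite internal forces ±P in the two members. Since α_{magnesium alloy} > α_{brass}, heating drives the magnesium alloy into compression and the brass into tension.
Equating the net (thermal + elastic) strains gives |α₁ − α₂|·ΔT = P·[1/(A₁E₁) + 1/(A₂E₂)].
|α₁ − α₂|·ΔT = 7.5×10⁻⁶ × 95 = 0.0007125.
1/(A₁E₁) + 1/(A₂E₂) = 1/(2250×108×10³) + 1/(1775×44×10³) = 1.692×10⁻⁸ N⁻¹.
P = 0.0007125 / 1.692×10⁻⁸ = 42110 N = 42.11 kN.
σ_{magnesium alloy} = P/A₂ = 42110/1775 = 23.72 MPa, compressive.

σ ≈ 23.7 MPa (compressive)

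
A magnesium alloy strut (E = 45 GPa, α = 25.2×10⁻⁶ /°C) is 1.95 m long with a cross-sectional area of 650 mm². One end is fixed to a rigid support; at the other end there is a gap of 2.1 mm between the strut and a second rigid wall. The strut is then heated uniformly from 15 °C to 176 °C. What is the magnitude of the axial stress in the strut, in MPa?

If the wall were absent the strut would grow by αΔT L = 25.2×10⁻⁶ × 161 × 1950 = 7.912 mm.
This exceeds the 2.1 mm gap, so the wall pushes back. The portion of expansion that must be recovered elastically is δ_free − gap = 7.912 − 2.1 = 5.812 mm.
That suppressed elongation corresponds to σ = E·Δ/L = 45×10³ × 5.812/1950 = 134.1 MPa.

σ ≈ 134 MPa (compressive)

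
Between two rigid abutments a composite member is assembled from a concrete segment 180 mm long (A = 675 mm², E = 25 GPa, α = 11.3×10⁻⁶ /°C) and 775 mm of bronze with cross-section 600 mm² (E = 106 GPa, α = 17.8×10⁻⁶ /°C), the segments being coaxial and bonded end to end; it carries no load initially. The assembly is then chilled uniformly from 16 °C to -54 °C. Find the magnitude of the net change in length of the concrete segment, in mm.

If the supports were absent, the total length change would be Σ αᵢΔT Lᵢ = 11.3×10⁻⁶×70×180 + 17.8×10⁻⁶×70×775 = 1.108 mm.
Since the ends are fixed, an axial force P builds up, equal in every segment, with P · Σ Lᵢ/(AᵢEᵢ) = δ_free.
Σ Lᵢ/(AᵢEᵢ) = 180/(675×25×10³) + 775/(600×106×10³) = 2.285×10⁻⁵ mm/N.
Hence P = δ_free / Σ(L/AE) = 1.108/2.285×10⁻⁵ = 48.49 kN (tensile).
For the concrete segment, free thermal change = 11.3×10⁻⁶×70×180 = 0.1424 mm and elastic change from P = 48490×180/(675×25×10³) = 0.5172 mm; these oppose, so the net change is 0.375 mm (segment lengthens).

|ΔL| ≈ 0.375 mm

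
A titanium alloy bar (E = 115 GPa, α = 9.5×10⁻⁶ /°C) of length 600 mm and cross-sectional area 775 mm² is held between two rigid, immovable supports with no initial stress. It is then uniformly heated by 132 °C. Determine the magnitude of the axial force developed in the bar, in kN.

P ≈ 112 kN (compressive)

With zero net strain, σ = E·αΔT = 115 GPa × 9.5×10⁻⁶ × 132 = 144.2 MPa.
Then P = σA = 144.2 × 775 mm² = 111.8 kN, compressive.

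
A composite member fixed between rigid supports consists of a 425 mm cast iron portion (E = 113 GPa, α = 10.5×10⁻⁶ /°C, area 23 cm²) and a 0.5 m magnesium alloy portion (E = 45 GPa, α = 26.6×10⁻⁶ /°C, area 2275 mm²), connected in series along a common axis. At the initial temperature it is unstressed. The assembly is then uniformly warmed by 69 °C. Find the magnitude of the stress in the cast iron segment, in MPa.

If the supports were absent, the total length change would be Σ αᵢΔT Lᵢ = 10.5×10⁻⁶×69×425 + 26.6×10⁻⁶×69×500 = 1.226 mm.
The rigid supports impose zero overall length change; the single axial force P common to all segments must satisfy P Σ Lᵢ/(AᵢEᵢ) = δ_free.
Σ Lᵢ/(AᵢEᵢ) = 425/(2300×113×10³) + 500/(2275×45×10³) = 6.519×10⁻⁶ mm/N.
Hence P = δ_free / Σ(L/AE) = 1.226/6.519×10⁻⁶ = 188 kN (compressive).
σ_{cast iron} = P / A = 188000 / 2300 = 81.74 MPa.

σ ≈ 81.7 MPa (compressive)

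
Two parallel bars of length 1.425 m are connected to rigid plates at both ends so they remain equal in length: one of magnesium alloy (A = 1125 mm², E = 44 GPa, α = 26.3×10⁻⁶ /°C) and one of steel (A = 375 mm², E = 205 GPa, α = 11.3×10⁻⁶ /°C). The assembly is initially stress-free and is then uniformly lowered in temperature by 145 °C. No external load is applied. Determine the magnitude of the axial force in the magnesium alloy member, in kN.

P ≈ 65.5 kN (tensile in the magnesium alloy)

Equilibrium of a rigid end plate with no external load gives equal and opposite internal forces ±P in the two members. Since α_{magnesium alloy} > α_{steel}, cooling drives the magnesium alloy into tension and the steel into compression.
Compatibility of the two members (thermal + elastic change equal): (α₁ − α₂)ΔT = P·[1/(A₁E₁) + 1/(A₂E₂)].
|α₁ − α₂|·ΔT = 15×10⁻⁶ × 145 = 0.002175.
1/(A₁E₁) + 1/(A₂E₂) = 1/(1125×44×10³) + 1/(375×205×10³) = 3.321×10⁻⁸ N⁻¹.
P = 0.002175 / 3.321×10⁻⁸ = 65490 N = 65.49 kN.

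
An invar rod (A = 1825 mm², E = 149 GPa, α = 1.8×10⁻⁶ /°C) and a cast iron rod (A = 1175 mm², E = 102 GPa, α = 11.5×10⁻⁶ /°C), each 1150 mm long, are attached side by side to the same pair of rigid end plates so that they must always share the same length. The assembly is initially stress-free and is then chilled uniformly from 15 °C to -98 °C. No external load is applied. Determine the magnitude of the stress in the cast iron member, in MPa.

σ ≈ 77.6 MPa (tensile)

The cast iron has the larger α, so on cooling it would change length more than the invar if both were free. The rigid plates force a common final length, so the cast iron is put into tension and the invar into compression, with equal and opposite forces P (no external load).
Equating the net (thermal + elastic) strains gives |α₁ − α₂|·ΔT = P·[1/(A₁E₁) + 1/(A₂E₂)].
|α₁ − α₂|·ΔT = 9.7×10⁻⁶ × 113 = 0.001096.
1/(A₁E₁) + 1/(A₂E₂) = 1/(1825×149×10³) + 1/(1175×102×10³) = 1.202×10⁻⁸ N⁻¹.
So P = 0.001096 / 1.202×10⁻⁸ = 91.18 kN.
σ_{cast iron} = P/A₂ = 91180/1175 = 77.6 MPa, tensile.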